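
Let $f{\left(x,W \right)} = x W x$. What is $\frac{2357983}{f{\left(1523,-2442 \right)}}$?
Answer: $- \frac{2357983}{5664289818} \approx -0.00041629$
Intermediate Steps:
$f{\left(x,W \right)} = W x^{2}$ ($f{\left(x,W \right)} = W x x = W x^{2}$)
$\frac{2357983}{f{\left(1523,-2442 \right)}} = \frac{2357983}{\left(-2442\right) 1523^{2}} = \frac{2357983}{\left(-2442\right) 2319529} = \frac{2357983}{-5664289818} = 2357983 \left(- \frac{1}{5664289818}\right) = - \frac{2357983}{5664289818}$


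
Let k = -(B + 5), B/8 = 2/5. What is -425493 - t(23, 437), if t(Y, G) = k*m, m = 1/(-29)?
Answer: -61696526/145 ≈ -4.2549e+5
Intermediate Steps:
B = 16/5 (B = 8*(2/5) = 16/5 ≈ 3.2000)
k = -41/5 (k = -(16/5 + 5) = -1*41/5 = -41/5 ≈ -8.2000)
m = -1/29 ≈ -0.034483
t(Y, G) = 41/145 (t(Y, G) = -41/5*(-1/29) = 41/145)
-425493 - t(23, 437) = -425493 - 1*41/145 = -425493 - 41/145 = -61696526/145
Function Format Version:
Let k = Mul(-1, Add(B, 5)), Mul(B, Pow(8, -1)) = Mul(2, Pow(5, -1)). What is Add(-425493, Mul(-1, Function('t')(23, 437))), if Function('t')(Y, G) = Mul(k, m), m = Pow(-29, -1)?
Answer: Rational(-61696526, 145) ≈ -4.2549e+5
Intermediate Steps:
B = Rational(16, 5) (B = Mul(8, Mul(2, Pow(5, -1))) = Mul(8, Mul(2, Rational(1, 5))) = Mul(8, Rational(2, 5)) = Rational(16, 5) ≈ 3.2000)
k = Rational(-41, 5) (k = Mul(-1, Add(Rational(16, 5), 5)) = Mul(-1, Rational(41, 5)) = Rational(-41, 5) ≈ -8.2000)
m = Rational(-1, 29) ≈ -0.034483
Function('t')(Y, G) = Rational(41, 145) (Function('t')(Y, G) = Mul(Rational(-41, 5), Rational(-1, 29)) = Rational(41, 145))
Add(-425493, Mul(-1, Function('t')(23, 437))) = Add(-425493, Mul(-1, Rational(41, 145))) = Add(-425493, Rational(-41, 145)) = Rational(-61696526, 145)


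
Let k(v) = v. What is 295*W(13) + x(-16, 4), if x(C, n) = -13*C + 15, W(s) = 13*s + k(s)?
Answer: 53913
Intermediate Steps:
W(s) = 14*s (W(s) = 13*s + s = 14*s)
x(C, n) = 15 - 13*C
295*W(13) + x(-16, 4) = 295*(14*13) + (15 - 13*(-16)) = 295*182 + (15 + 208) = 53690 + 223 = 53913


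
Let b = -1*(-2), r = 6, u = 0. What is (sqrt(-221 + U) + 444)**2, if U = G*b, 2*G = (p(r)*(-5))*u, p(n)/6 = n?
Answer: (444 + I*sqrt(221))**2 ≈ 1.9692e+5 + 13201.0*I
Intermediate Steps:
p(n) = 6*n
b = 2
G = 0 (G = (((6*6)*(-5))*0)/2 = ((36*(-5))*0)/2 = (-180*0)/2 = (1/2)*0 = 0)
U = 0 (U = 0*2 = 0)
(sqrt(-221 + U) + 444)**2 = (sqrt(-221 + 0) + 444)**2 = (sqrt(-221) + 444)**2 = (I*sqrt(221) + 444)**2 = (444 + I*sqrt(221))**2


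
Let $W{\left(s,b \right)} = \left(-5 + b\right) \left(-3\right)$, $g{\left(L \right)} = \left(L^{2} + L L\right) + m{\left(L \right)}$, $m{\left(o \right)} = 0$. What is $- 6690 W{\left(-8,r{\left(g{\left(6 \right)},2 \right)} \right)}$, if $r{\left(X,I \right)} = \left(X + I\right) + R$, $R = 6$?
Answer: $1505250$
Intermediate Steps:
$g{\left(L \right)} = 2 L^{2}$ ($g{\left(L \right)} = \left(L^{2} + L L\right) + 0 = \left(L^{2} + L^{2}\right) + 0 = 2 L^{2} + 0 = 2 L^{2}$)
$r{\left(X,I \right)} = 6 + I + X$ ($r{\left(X,I \right)} = \left(X + I\right) + 6 = \left(I + X\right) + 6 = 6 + I + X$)
$W{\left(s,b \right)} = 15 - 3 b$
$- 6690 W{\left(-8,r{\left(g{\left(6 \right)},2 \right)} \right)} = - 6690 \left(15 - 3 \left(6 + 2 + 2 \cdot 6^{2}\right)\right) = - 6690 \left(15 - 3 \left(6 + 2 + 2 \cdot 36\right)\right) = - 6690 \left(15 - 3 \left(6 + 2 + 72\right)\right) = - 6690 \left(15 - 240\right) = \left(-6690\right) \left(-225\right) = 1505250$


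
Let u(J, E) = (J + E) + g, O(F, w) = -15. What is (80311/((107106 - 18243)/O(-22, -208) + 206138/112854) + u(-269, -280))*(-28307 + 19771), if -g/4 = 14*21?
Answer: 1127130789630780/75950401 ≈ 1.4840e+7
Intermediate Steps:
g = -1176 (g = -56*21 = -4*294 = -1176)
u(J, E) = -1176 + E + J (u(J, E) = (J + E) - 1176 = (E + J) - 1176 = -1176 + E + J)
(80311/((107106 - 18243)/O(-22, -208) + 206138/112854) + u(-269, -280))*(-28307 + 19771) = (80311/((107106 - 18243)/(-15) + 206138/112854) + (-1176 - 280 - 269))*(-28307 + 19771) = (80311/(88863*(-1/15) + 206138*(1/112854)) - 1725)*(-8536) = (80311/(-29621/5 + 103069/56427) - 1725)*(-8536) = (80311/(-1670908822/282135) - 1725)*(-8536) = (80311*(-282135/1670908822) - 1725)*(-8536) = (-2059867635/151900802 - 1725)*(-8536) = -264088751085/151900802*(-8536) = 1127130789630780/75950401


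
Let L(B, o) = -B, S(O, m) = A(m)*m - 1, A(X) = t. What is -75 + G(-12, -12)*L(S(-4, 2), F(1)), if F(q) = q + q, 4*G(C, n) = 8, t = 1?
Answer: -77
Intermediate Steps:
A(X) = 1
G(C, n) = 2 (G(C, n) = (¼)*8 = 2)
S(O, m) = -1 + m (S(O, m) = 1*m - 1 = m - 1 = -1 + m)
F(q) = 2*q
-75 + G(-12, -12)*L(S(-4, 2), F(1)) = -75 + 2*(-(-1 + 2)) = -75 + 2*(-1*1) = -75 + 2*(-1) = -75 - 2 = -77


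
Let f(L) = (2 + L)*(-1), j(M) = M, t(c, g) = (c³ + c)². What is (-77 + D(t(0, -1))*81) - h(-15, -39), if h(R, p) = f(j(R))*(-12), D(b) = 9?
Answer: 808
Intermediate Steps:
t(c, g) = (c + c³)²
f(L) = -2 - L
h(R, p) = 24 + 12*R (h(R, p) = (-2 - R)*(-12) = 24 + 12*R)
(-77 + D(t(0, -1))*81) - h(-15, -39) = (-77 + 9*81) - (24 + 12*(-15)) = (-77 + 729) - (24 - 180) = 652 - 1*(-156) = 652 + 156 = 808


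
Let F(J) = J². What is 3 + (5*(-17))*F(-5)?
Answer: -2122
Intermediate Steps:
3 + (5*(-17))*F(-5) = 3 + (5*(-17))*(-5)² = 3 - 85*25 = 3 - 2125 = -2122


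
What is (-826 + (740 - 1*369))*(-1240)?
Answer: 564200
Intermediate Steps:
(-826 + (740 - 1*369))*(-1240) = (-826 + (740 - 369))*(-1240) = (-826 + 371)*(-1240) = -455*(-1240) = 564200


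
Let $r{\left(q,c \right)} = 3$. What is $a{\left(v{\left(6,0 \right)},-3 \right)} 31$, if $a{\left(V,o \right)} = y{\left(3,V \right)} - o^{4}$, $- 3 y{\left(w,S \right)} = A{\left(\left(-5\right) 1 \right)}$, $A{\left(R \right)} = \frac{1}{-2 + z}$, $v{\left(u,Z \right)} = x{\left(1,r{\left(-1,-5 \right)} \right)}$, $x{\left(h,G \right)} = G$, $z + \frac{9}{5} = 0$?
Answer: $- \frac{142972}{57} \approx -2508.3$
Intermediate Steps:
$z = - \frac{9}{5}$ ($z = - \frac{9}{5} + 0 = - \frac{9}{5} \approx -1.8$)
$v{\left(u,Z \right)} = 3$
$A{\left(R \right)} = - \frac{5}{19}$ ($A{\left(R \right)} = \frac{1}{-2 - \frac{9}{5}} = \frac{1}{- \frac{19}{5}} = - \frac{5}{19}$)
$y{\left(w,S \right)} = \frac{5}{57}$ ($y{\left(w,S \right)} = \left(- \frac{1}{3}\right) \left(- \frac{5}{19}\right) = \frac{5}{57}$)
$a{\left(V,o \right)} = \frac{5}{57} - o^{4}$
$a{\left(v{\left(6,0 \right)},-3 \right)} 31 = \left(\frac{5}{57} - \left(-3\right)^{4}\right) 31 = \left(\frac{5}{57} - 81\right) 31 = \left(- \frac{4612}{57}\right) 31 = - \frac{142972}{57}$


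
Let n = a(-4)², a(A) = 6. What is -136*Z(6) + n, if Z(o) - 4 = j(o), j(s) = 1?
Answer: -644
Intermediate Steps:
Z(o) = 5 (Z(o) = 4 + 1 = 5)
n = 36 (n = 6² = 36)
-136*Z(6) + n = -136*5 + 36 = -680 + 36 = -644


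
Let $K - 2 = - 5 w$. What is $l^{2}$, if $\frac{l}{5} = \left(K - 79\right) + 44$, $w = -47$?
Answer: $1020100$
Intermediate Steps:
$K = 237$ ($K = 2 - -235 = 2 + 235 = 237$)
$l = 1010$ ($l = 5 \left(\left(237 - 79\right) + 44\right) = 5 \left(158 + 44\right) = 5 \cdot 202 = 1010$)
$l^{2} = 1010^{2} = 1020100$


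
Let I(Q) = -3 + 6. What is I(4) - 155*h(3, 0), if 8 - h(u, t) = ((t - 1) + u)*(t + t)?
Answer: -1237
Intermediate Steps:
h(u, t) = 8 - 2*t*(-1 + t + u) (h(u, t) = 8 - ((t - 1) + u)*(t + t) = 8 - ((-1 + t) + u)*2*t = 8 - (-1 + t + u)*2*t = 8 - 2*t*(-1 + t + u))
I(Q) = 3
I(4) - 155*h(3, 0) = 3 - 155*(8 - 2*0² + 2*0 - 2*0*3) = 3 - 155*(8 - 2*0 + 0 + 0) = 3 - 155*(8 + 0 + 0 + 0) = 3 - 155*8 = 3 - 1240 = -1237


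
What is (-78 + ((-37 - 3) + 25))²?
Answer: 8649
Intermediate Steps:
(-78 + ((-37 - 3) + 25))² = (-78 + (-40 + 25))² = (-78 - 15)² = (-93)² = 8649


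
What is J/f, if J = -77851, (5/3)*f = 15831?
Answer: -389255/47493 ≈ -8.1960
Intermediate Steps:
f = 47493/5 (f = (⅗)*15831 = 47493/5 ≈ 9498.6)
J/f = -77851/47493/5 = -77851*5/47493 = -389255/47493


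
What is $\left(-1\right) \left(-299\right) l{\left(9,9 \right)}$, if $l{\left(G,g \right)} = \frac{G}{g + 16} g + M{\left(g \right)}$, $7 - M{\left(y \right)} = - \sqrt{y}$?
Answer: $\frac{98969}{25} \approx 3958.8$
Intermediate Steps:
$M{\left(y \right)} = 7 + \sqrt{y}$ ($M{\left(y \right)} = 7 - - \sqrt{y} = 7 + \sqrt{y}$)
$l{\left(G,g \right)} = 7 + \sqrt{g} + \frac{G g}{16 + g}$ ($l{\left(G,g \right)} = \frac{G}{g + 16} g + \left(7 + \sqrt{g}\right) = \frac{G}{16 + g} g + \left(7 + \sqrt{g}\right) = \frac{G g}{16 + g} + \left(7 + \sqrt{g}\right) = 7 + \sqrt{g} + \frac{G g}{16 + g}$)
$\left(-1\right) \left(-299\right) l{\left(9,9 \right)} = \left(-1\right) \left(-299\right) \frac{112 + 16 \sqrt{9} + 9 \cdot 9 + 9 \left(7 + \sqrt{9}\right)}{16 + 9} = 299 \frac{112 + 16 \cdot 3 + 81 + 9 \left(7 + 3\right)}{25} = 299 \frac{112 + 48 + 81 + 9 \cdot 10}{25} = 299 \frac{112 + 48 + 81 + 90}{25} = 299 \cdot \frac{1}{25} \cdot 331 = 299 \cdot \frac{331}{25} = \frac{98969}{25}$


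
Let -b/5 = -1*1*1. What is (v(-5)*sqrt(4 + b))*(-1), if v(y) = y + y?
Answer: 30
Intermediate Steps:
v(y) = 2*y
b = 5 (b = -5*(-1*1) = -(-5) = -5*(-1) = 5)
(v(-5)*sqrt(4 + b))*(-1) = ((2*(-5))*sqrt(4 + 5))*(-1) = -10*sqrt(9)*(-1) = -10*3*(-1) = -30*(-1) = 30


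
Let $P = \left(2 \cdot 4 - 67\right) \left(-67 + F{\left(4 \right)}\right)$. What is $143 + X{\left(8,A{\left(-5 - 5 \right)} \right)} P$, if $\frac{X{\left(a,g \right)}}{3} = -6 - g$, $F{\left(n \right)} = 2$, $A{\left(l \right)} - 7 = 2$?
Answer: $-172432$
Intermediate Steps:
$A{\left(l \right)} = 9$ ($A{\left(l \right)} = 7 + 2 = 9$)
$X{\left(a,g \right)} = -18 - 3 g$ ($X{\left(a,g \right)} = 3 \left(-6 - g\right) = -18 - 3 g$)
$P = 3835$ ($P = \left(2 \cdot 4 - 67\right) \left(-67 + 2\right) = \left(8 - 67\right) \left(-65\right) = \left(-59\right) \left(-65\right) = 3835$)
$143 + X{\left(8,A{\left(-5 - 5 \right)} \right)} P = 143 + \left(-18 - 27\right) 3835 = 143 - 172575 = -172432$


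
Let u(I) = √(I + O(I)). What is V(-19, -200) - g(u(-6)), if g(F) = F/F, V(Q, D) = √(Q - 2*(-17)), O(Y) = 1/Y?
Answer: -1 + √15 ≈ 2.8730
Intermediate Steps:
O(Y) = 1/Y
u(I) = √(I + 1/I)
V(Q, D) = √(34 + Q) (V(Q, D) = √(Q + 34) = √(34 + Q))
g(F) = 1
V(-19, -200) - g(u(-6)) = √(34 - 19) - 1*1 = √15 - 1 = -1 + √15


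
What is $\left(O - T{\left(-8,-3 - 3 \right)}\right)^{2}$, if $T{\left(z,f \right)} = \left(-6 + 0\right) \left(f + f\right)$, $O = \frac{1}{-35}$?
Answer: $\frac{6355441}{1225} \approx 5188.1$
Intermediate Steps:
$O = - \frac{1}{35} \approx -0.028571$
$T{\left(z,f \right)} = - 12 f$ ($T{\left(z,f \right)} = - 6 \cdot 2 f = - 12 f$)
$\left(O - T{\left(-8,-3 - 3 \right)}\right)^{2} = \left(- \frac{1}{35} - - 12 \left(-3 - 3\right)\right)^{2} = \left(- \frac{1}{35} - \left(-12\right) \left(-6\right)\right)^{2} = \left(- \frac{1}{35} - 72\right)^{2} = \left(- \frac{2521}{35}\right)^{2} = \frac{6355441}{1225}$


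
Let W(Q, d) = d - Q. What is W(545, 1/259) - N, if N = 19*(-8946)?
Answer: 43882112/259 ≈ 1.6943e+5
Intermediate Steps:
N = -169974
W(545, 1/259) - N = (1/259 - 1*545) - 1*(-169974) = (1/259 - 545) + 169974 = -141154/259 + 169974 = 43882112/259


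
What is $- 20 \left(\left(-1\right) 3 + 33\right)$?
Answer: $-600$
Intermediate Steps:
$- 20 \left(\left(-1\right) 3 + 33\right) = - 20 \left(-3 + 33\right) = \left(-20\right) 30 = -600$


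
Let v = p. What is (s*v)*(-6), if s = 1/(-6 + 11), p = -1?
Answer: 6/5 ≈ 1.2000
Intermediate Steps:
v = -1
s = 1/5 ≈ 0.20000
(s*v)*(-6) = ((1/5)*(-1))*(-6) = -1/5*(-6) = 6/5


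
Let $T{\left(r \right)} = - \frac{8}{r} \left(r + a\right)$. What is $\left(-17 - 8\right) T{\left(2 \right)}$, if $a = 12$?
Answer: $1400$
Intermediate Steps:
$T{\left(r \right)} = - \frac{8 \left(12 + r\right)}{r}$ ($T{\left(r \right)} = - \frac{8}{r} \left(r + 12\right) = - \frac{8}{r} \left(12 + r\right) = - \frac{8 \left(12 + r\right)}{r}$)
$\left(-17 - 8\right) T{\left(2 \right)} = \left(-17 - 8\right) \left(-8 - \frac{96}{2}\right) = - 25 \left(-8 - 48\right) = \left(-25\right) \left(-56\right) = 1400$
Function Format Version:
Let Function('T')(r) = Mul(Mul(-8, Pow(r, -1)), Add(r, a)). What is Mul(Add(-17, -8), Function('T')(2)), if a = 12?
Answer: 1400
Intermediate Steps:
Function('T')(r) = Mul(-8, Pow(r, -1), Add(12, r)) (Function('T')(r) = Mul(Mul(-8, Pow(r, -1)), Add(r, 12)) = Mul(Mul(-8, Pow(r, -1)), Add(12, r)) = Mul(-8, Pow(r, -1), Add(12, r)))
Mul(Add(-17, -8), Function('T')(2)) = Mul(Add(-17, -8), Add(-8, Mul(-96, Pow(2, -1)))) = Mul(-25, Add(-8, Mul(-96, Rational(1, 2)))) = Mul(-25, Add(-8, -48)) = Mul(-25, -56) = 1400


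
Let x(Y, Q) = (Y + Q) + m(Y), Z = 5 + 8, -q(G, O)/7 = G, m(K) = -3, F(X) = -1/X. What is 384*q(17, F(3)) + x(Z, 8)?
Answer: -45678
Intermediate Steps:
q(G, O) = -7*G
Z = 13
x(Y, Q) = -3 + Q + Y (x(Y, Q) = (Y + Q) - 3 = (Q + Y) - 3 = -3 + Q + Y)
384*q(17, F(3)) + x(Z, 8) = 384*(-7*17) + (-3 + 8 + 13) = 384*(-119) + 18 = -45696 + 18 = -45678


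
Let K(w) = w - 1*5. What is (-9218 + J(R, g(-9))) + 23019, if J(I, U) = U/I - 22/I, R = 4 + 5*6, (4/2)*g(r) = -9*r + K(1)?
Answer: 938501/68 ≈ 13801.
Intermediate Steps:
K(w) = -5 + w (K(w) = w - 5 = -5 + w)
g(r) = -2 - 9*r/2 (g(r) = (-9*r + (-5 + 1))/2 = (-9*r - 4)/2 = (-4 - 9*r)/2 = -2 - 9*r/2)
R = 34 (R = 4 + 30 = 34)
J(I, U) = -22/I + U/I
(-9218 + J(R, g(-9))) + 23019 = (-9218 + (-22 + (-2 - 9/2*(-9)))/34) + 23019 = (-9218 + (-22 + (-2 + 81/2))/34) + 23019 = (-9218 + (-22 + 77/2)/34) + 23019 = (-9218 + (1/34)*(33/2)) + 23019 = (-9218 + 33/68) + 23019 = -626791/68 + 23019 = 938501/68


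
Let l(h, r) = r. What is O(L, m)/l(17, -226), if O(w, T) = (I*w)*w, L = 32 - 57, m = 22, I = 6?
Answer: -1875/113 ≈ -16.593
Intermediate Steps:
L = -25
O(w, T) = 6*w**2 (O(w, T) = (6*w)*w = 6*w**2)
O(L, m)/l(17, -226) = (6*(-25)**2)/(-226) = (6*625)*(-1/226) = 3750*(-1/226) = -1875/113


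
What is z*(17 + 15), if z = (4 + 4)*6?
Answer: 1536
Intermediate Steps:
z = 48 (z = 8*6 = 48)
z*(17 + 15) = 48*(17 + 15) = 48*32 = 1536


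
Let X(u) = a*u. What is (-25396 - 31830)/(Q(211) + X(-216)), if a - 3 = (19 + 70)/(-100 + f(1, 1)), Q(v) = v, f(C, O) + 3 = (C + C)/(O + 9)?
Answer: 14707082/64249 ≈ 228.91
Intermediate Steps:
f(C, O) = -3 + 2*C/(9 + O) (f(C, O) = -3 + (C + C)/(O + 9) = -3 + (2*C)/(9 + O) = -3 + 2*C/(9 + O))
a = 1097/514 (a = 3 + (19 + 70)/(-100 + (-27 - 3*1 + 2*1)/(9 + 1)) = 3 + 89/(-100 + (-27 - 3 + 2)/10) = 3 + 89/(-100 + (⅒)*(-28)) = 3 + 89/(-100 - 14/5) = 3 + 89/(-514/5) = 3 + 89*(-5/514) = 3 - 445/514 = 1097/514 ≈ 2.1342)
X(u) = 1097*u/514
(-25396 - 31830)/(Q(211) + X(-216)) = (-25396 - 31830)/(211 + (1097/514)*(-216)) = -57226/(211 - 118476/257) = -57226/(-64249/257) = -57226*(-257/64249) = 14707082/64249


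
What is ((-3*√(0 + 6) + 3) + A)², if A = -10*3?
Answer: 783 + 162*√6 ≈ 1179.8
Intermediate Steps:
A = -30
((-3*√(0 + 6) + 3) + A)² = ((-3*√(0 + 6) + 3) - 30)² = ((-3*√6 + 3) - 30)² = ((3 - 3*√6) - 30)² = (-27 - 3*√6)²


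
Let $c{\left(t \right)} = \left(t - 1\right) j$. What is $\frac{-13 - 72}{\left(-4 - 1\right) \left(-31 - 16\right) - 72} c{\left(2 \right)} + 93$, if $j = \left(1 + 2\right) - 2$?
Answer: $\frac{15074}{163} \approx 92.479$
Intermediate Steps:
$j = 1$ ($j = 3 - 2 = 1$)
$c{\left(t \right)} = -1 + t$ ($c{\left(t \right)} = \left(t - 1\right) 1 = \left(-1 + t\right) 1 = -1 + t$)
$\frac{-13 - 72}{\left(-4 - 1\right) \left(-31 - 16\right) - 72} c{\left(2 \right)} + 93 = \frac{-13 - 72}{\left(-4 - 1\right) \left(-31 - 16\right) - 72} \left(-1 + 2\right) + 93 = - \frac{85}{\left(-5\right) \left(-47\right) - 72} \cdot 1 + 93 = - \frac{85}{235 - 72} \cdot 1 + 93 = - \frac{85}{163} \cdot 1 + 93 = \left(-85\right) \frac{1}{163} \cdot 1 + 93 = \left(- \frac{85}{163}\right) 1 + 93 = - \frac{85}{163} + 93 = \frac{15074}{163}$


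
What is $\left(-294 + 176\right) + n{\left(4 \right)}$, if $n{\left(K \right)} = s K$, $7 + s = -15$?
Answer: $-206$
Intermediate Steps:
$s = -22$ ($s = -7 - 15 = -22$)
$n{\left(K \right)} = - 22 K$
$\left(-294 + 176\right) + n{\left(4 \right)} = \left(-294 + 176\right) - 88 = -118 - 88 = -206$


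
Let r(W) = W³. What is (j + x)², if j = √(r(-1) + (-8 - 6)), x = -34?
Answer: (34 - I*√15)² ≈ 1141.0 - 263.36*I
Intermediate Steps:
j = I*√15 (j = √((-1)³ + (-8 - 6)) = √(-1 - 14) = √(-15) = I*√15 ≈ 3.873*I)
(j + x)² = (I*√15 - 34)² = (-34 + I*√15)²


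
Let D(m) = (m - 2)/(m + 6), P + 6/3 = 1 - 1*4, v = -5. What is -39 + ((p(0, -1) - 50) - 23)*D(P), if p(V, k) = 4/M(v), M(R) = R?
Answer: 2388/5 ≈ 477.60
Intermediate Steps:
p(V, k) = -4/5 (p(V, k) = 4/(-5) = 4*(-1/5) = -4/5)
P = -5 (P = -2 + (1 - 1*4) = -2 + (1 - 4) = -2 - 3 = -5)
D(m) = (-2 + m)/(6 + m)
-39 + ((p(0, -1) - 50) - 23)*D(P) = -39 + ((-4/5 - 50) - 23)*((-2 - 5)/(6 - 5)) = -39 + (-254/5 - 23)*(-7/1) = -39 - 369*(-7)/5 = -39 - 369/5*(-7) = -39 + 2583/5 = 2388/5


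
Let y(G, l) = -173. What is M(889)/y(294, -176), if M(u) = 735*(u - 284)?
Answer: -444675/173 ≈ -2570.4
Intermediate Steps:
M(u) = -208740 + 735*u (M(u) = 735*(-284 + u) = -208740 + 735*u)
M(889)/y(294, -176) = (-208740 + 735*889)/(-173) = (-208740 + 653415)*(-1/173) = 444675*(-1/173) = -444675/173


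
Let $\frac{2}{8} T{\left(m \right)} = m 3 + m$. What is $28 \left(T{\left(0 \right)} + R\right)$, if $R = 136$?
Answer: $3808$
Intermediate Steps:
$T{\left(m \right)} = 16 m$ ($T{\left(m \right)} = 4 \left(m 3 + m\right) = 4 \left(3 m + m\right) = 4 \cdot 4 m = 16 m$)
$28 \left(T{\left(0 \right)} + R\right) = 28 \left(16 \cdot 0 + 136\right) = 28 \left(0 + 136\right) = 28 \cdot 136 = 3808$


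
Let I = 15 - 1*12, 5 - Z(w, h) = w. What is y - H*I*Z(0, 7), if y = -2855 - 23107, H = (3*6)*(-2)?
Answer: -25422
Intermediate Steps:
Z(w, h) = 5 - w
I = 3 (I = 15 - 12 = 3)
H = -36 (H = 18*(-2) = -36)
y = -25962
y - H*I*Z(0, 7) = -25962 - (-36*3)*(5 - 1*0) = -25962 - (-108)*(5 + 0) = -25962 - (-108)*5 = -25962 - 1*(-540) = -25962 + 540 = -25422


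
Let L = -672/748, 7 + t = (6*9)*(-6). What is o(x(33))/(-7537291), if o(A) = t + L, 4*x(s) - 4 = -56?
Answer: 62065/1409473417 ≈ 4.4034e-5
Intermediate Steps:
x(s) = -13 (x(s) = 1 + (¼)*(-56) = 1 - 14 = -13)
t = -331 (t = -7 + (6*9)*(-6) = -7 + 54*(-6) = -7 - 324 = -331)
L = -168/187 (L = -672*1/748 = -168/187 ≈ -0.89840)
o(A) = -62065/187 (o(A) = -331 - 168/187 = -62065/187)
o(x(33))/(-7537291) = -62065/187/(-7537291) = -62065/187*(-1/7537291) = 62065/1409473417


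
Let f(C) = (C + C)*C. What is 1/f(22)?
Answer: 1/968 ≈ 0.0010331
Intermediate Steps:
f(C) = 2*C² (f(C) = (2*C)*C = 2*C²)
1/f(22) = 1/(2*22²) = 1/(2*484) = 1/968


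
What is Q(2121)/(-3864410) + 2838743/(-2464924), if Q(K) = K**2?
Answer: -1002676136587/432976225220 ≈ -2.3158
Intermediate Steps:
Q(2121)/(-3864410) + 2838743/(-2464924) = 2121**2/(-3864410) + 2838743/(-2464924) = 4498641*(-1/3864410) + 2838743*(-1/2464924) = -4498641/3864410 - 2838743/2464924 = -1002676136587/432976225220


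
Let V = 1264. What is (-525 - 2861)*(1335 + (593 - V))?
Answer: -2248304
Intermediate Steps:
(-525 - 2861)*(1335 + (593 - V)) = (-525 - 2861)*(1335 + (593 - 1*1264)) = -3386*(1335 + (593 - 1264)) = -3386*(1335 - 671) = -3386*664 = -2248304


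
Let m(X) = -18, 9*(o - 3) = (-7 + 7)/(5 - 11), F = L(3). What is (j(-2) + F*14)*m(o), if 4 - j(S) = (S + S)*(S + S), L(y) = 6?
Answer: -1296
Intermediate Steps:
F = 6
o = 3 (o = 3 + ((-7 + 7)/(5 - 11))/9 = 3 + (0/(-6))/9 = 3 + (0*(-1/6))/9 = 3 + (1/9)*0 = 3 + 0 = 3)
j(S) = 4 - 4*S**2 (j(S) = 4 - (S + S)*(S + S) = 4 - 2*S*2*S = 4 - 4*S**2)
(j(-2) + F*14)*m(o) = ((4 - 4*(-2)**2) + 6*14)*(-18) = ((4 - 4*4) + 84)*(-18) = ((4 - 16) + 84)*(-18) = (-12 + 84)*(-18) = 72*(-18) = -1296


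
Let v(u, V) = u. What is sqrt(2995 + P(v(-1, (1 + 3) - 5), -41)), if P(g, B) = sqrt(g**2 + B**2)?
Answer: sqrt(2995 + 29*sqrt(2)) ≈ 55.100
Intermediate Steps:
P(g, B) = sqrt(B**2 + g**2)
sqrt(2995 + P(v(-1, (1 + 3) - 5), -41)) = sqrt(2995 + sqrt((-41)**2 + (-1)**2)) = sqrt(2995 + sqrt(1681 + 1)) = sqrt(2995 + sqrt(1682)) = sqrt(2995 + 29*sqrt(2))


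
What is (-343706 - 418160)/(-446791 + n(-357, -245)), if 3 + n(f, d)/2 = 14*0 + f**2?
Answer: 761866/191899 ≈ 3.9701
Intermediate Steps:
n(f, d) = -6 + 2*f**2 (n(f, d) = -6 + 2*(14*0 + f**2) = -6 + 2*(0 + f**2) = -6 + 2*f**2)
(-343706 - 418160)/(-446791 + n(-357, -245)) = (-343706 - 418160)/(-446791 + (-6 + 2*(-357)**2)) = -761866/(-446791 + (-6 + 2*127449)) = -761866/(-446791 + (-6 + 254898)) = -761866/(-446791 + 254892) = -761866/(-191899) = -761866*(-1/191899) = 761866/191899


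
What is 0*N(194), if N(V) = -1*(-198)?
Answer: 0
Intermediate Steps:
N(V) = 198
0*N(194) = 0*198 = 0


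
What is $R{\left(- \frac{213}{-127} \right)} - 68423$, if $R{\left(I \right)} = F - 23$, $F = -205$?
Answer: $-68651$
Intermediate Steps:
$R{\left(I \right)} = -228$ ($R{\left(I \right)} = -205 - 23 = -228$)
$R{\left(- \frac{213}{-127} \right)} - 68423 = -228 - 68423 = -68651$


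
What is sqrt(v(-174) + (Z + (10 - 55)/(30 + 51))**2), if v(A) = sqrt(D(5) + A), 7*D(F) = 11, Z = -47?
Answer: sqrt(8976016 + 567*I*sqrt(8449))/63 ≈ 47.556 + 0.13806*I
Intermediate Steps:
D(F) = 11/7 (D(F) = (1/7)*11 = 11/7)
v(A) = sqrt(11/7 + A)
sqrt(v(-174) + (Z + (10 - 55)/(30 + 51))**2) = sqrt(sqrt(77 + 49*(-174))/7 + (-47 + (10 - 55)/(30 + 51))**2) = sqrt(sqrt(77 - 8526)/7 + (-47 - 45/81)**2) = sqrt(sqrt(-8449)/7 + (-47 - 45*1/81)**2) = sqrt((I*sqrt(8449))/7 + (-47 - 5/9)**2) = sqrt(I*sqrt(8449)/7 + (-428/9)**2) = sqrt(I*sqrt(8449)/7 + 183184/81) = sqrt(183184/81 + I*sqrt(8449)/7)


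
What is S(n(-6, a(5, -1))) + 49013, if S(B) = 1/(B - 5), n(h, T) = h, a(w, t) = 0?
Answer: 539142/11 ≈ 49013.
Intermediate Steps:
S(B) = 1/(-5 + B)
S(n(-6, a(5, -1))) + 49013 = 1/(-5 - 6) + 49013 = 1/(-11) + 49013 = -1/11 + 49013 = 539142/11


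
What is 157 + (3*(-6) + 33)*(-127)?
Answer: -1748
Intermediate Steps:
157 + (3*(-6) + 33)*(-127) = 157 + (-18 + 33)*(-127) = 157 + 15*(-127) = 157 - 1905 = -1748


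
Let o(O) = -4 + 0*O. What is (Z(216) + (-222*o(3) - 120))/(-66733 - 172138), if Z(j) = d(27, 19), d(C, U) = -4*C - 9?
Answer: -651/238871 ≈ -0.0027253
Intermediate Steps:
o(O) = -4 (o(O) = -4 + 0 = -4)
d(C, U) = -9 - 4*C
Z(j) = -117 (Z(j) = -9 - 4*27 = -9 - 108 = -117)
(Z(216) + (-222*o(3) - 120))/(-66733 - 172138) = (-117 + (-222*(-4) - 120))/(-66733 - 172138) = (-117 + (888 - 120))/(-238871) = (-117 + 768)*(-1/238871) = 651*(-1/238871) = -651/238871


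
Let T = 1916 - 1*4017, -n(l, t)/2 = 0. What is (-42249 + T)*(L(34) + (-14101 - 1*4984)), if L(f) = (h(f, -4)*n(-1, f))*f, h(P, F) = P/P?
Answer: 846419750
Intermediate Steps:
h(P, F) = 1
n(l, t) = 0 (n(l, t) = -2*0 = 0)
T = -2101 (T = 1916 - 4017 = -2101)
L(f) = 0 (L(f) = (1*0)*f = 0*f = 0)
(-42249 + T)*(L(34) + (-14101 - 1*4984)) = (-42249 - 2101)*(0 + (-14101 - 1*4984)) = -44350*(0 + (-14101 - 4984)) = -44350*(0 - 19085) = -44350*(-19085) = 846419750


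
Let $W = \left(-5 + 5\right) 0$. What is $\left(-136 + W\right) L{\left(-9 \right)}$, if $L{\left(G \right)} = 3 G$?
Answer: $3672$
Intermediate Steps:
$W = 0$ ($W = 0 \cdot 0 = 0$)
$\left(-136 + W\right) L{\left(-9 \right)} = \left(-136 + 0\right) 3 \left(-9\right) = \left(-136\right) \left(-27\right) = 3672$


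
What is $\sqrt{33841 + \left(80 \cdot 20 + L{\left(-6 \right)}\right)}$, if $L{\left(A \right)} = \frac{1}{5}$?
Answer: $\frac{\sqrt{886030}}{5} \approx 188.26$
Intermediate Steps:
$L{\left(A \right)} = \frac{1}{5}$
$\sqrt{33841 + \left(80 \cdot 20 + L{\left(-6 \right)}\right)} = \sqrt{33841 + \left(80 \cdot 20 + \frac{1}{5}\right)} = \sqrt{33841 + \left(1600 + \frac{1}{5}\right)} = \sqrt{33841 + \frac{8001}{5}} = \sqrt{\frac{177206}{5}} = \frac{\sqrt{886030}}{5}$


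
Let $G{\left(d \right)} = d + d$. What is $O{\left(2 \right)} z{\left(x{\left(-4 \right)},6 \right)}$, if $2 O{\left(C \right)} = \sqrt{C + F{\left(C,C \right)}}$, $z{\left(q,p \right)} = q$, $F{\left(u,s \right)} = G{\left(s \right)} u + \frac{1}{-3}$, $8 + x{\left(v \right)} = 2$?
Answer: $- \sqrt{87} \approx -9.3274$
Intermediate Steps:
$G{\left(d \right)} = 2 d$
$x{\left(v \right)} = -6$ ($x{\left(v \right)} = -8 + 2 = -6$)
$F{\left(u,s \right)} = - \frac{1}{3} + 2 s u$ ($F{\left(u,s \right)} = 2 s u + \frac{1}{-3} = 2 s u - \frac{1}{3} = - \frac{1}{3} + 2 s u$)
$O{\left(C \right)} = \frac{\sqrt{- \frac{1}{3} + C + 2 C^{2}}}{2}$ ($O{\left(C \right)} = \frac{\sqrt{C + \left(- \frac{1}{3} + 2 C C\right)}}{2} = \frac{\sqrt{C + \left(- \frac{1}{3} + 2 C^{2}\right)}}{2} = \frac{\sqrt{- \frac{1}{3} + C + 2 C^{2}}}{2}$)
$O{\left(2 \right)} z{\left(x{\left(-4 \right)},6 \right)} = \frac{\sqrt{-3 + 9 \cdot 2 + 18 \cdot 2^{2}}}{6} \left(-6\right) = \frac{\sqrt{-3 + 18 + 18 \cdot 4}}{6} \left(-6\right) = \frac{\sqrt{-3 + 18 + 72}}{6} \left(-6\right) = \frac{\sqrt{87}}{6} \left(-6\right) = - \sqrt{87}$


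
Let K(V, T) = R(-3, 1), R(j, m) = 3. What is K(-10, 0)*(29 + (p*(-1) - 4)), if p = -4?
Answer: 87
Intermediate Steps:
K(V, T) = 3
K(-10, 0)*(29 + (p*(-1) - 4)) = 3*(29 + (-4*(-1) - 4)) = 3*(29 + (4 - 4)) = 3*(29 + 0) = 3*29 = 87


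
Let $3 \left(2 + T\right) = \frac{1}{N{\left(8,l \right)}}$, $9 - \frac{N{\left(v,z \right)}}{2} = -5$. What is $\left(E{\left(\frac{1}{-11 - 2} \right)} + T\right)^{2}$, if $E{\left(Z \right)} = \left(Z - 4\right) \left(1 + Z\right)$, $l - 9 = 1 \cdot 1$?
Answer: $\frac{6666232609}{201526416} \approx 33.079$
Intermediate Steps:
$l = 10$ ($l = 9 + 1 \cdot 1 = 9 + 1 = 10$)
$N{\left(v,z \right)} = 28$ ($N{\left(v,z \right)} = 18 - -10 = 18 + 10 = 28$)
$E{\left(Z \right)} = \left(1 + Z\right) \left(-4 + Z\right)$ ($E{\left(Z \right)} = \left(-4 + Z\right) \left(1 + Z\right) = \left(1 + Z\right) \left(-4 + Z\right)$)
$T = - \frac{167}{84}$ ($T = -2 + \frac{1}{3 \cdot 28} = -2 + \frac{1}{3} \cdot \frac{1}{28} = -2 + \frac{1}{84} = - \frac{167}{84} \approx -1.9881$)
$\left(E{\left(\frac{1}{-11 - 2} \right)} + T\right)^{2} = \left(\left(-4 + \left(\frac{1}{-11 - 2}\right)^{2} - \frac{3}{-11 - 2}\right) - \frac{167}{84}\right)^{2} = \left(\left(-4 + \left(\frac{1}{-13}\right)^{2} - \frac{3}{-13}\right) - \frac{167}{84}\right)^{2} = \left(\left(-4 + \left(- \frac{1}{13}\right)^{2} - - \frac{3}{13}\right) - \frac{167}{84}\right)^{2} = \left(\left(-4 + \frac{1}{169} + \frac{3}{13}\right) - \frac{167}{84}\right)^{2} = \left(- \frac{636}{169} - \frac{167}{84}\right)^{2} = \left(- \frac{81647}{14196}\right)^{2} = \frac{6666232609}{201526416}$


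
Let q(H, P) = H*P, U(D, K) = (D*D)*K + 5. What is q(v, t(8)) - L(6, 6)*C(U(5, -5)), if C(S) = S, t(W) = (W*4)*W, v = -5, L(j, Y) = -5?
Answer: -1880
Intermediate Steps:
U(D, K) = 5 + K*D² (U(D, K) = D²*K + 5 = K*D² + 5 = 5 + K*D²)
t(W) = 4*W² (t(W) = (4*W)*W = 4*W²)
q(v, t(8)) - L(6, 6)*C(U(5, -5)) = -20*8² - (-5)*(5 - 5*5²) = -20*64 - (-5)*(5 - 5*25) = -5*256 - (-5)*(5 - 125) = -1280 - (-5)*(-120) = -1280 - 1*600 = -1280 - 600 = -1880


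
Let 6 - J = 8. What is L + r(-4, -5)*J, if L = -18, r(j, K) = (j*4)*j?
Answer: -146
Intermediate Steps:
J = -2 (J = 6 - 1*8 = 6 - 8 = -2)
r(j, K) = 4*j² (r(j, K) = (4*j)*j = 4*j²)
L + r(-4, -5)*J = -18 + (4*(-4)²)*(-2) = -18 + (4*16)*(-2) = -18 + 64*(-2) = -18 - 128 = -146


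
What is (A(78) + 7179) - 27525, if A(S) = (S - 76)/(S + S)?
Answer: -1586987/78 ≈ -20346.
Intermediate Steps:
A(S) = (-76 + S)/(2*S) (A(S) = (-76 + S)/((2*S)) = (-76 + S)*(1/(2*S)) = (-76 + S)/(2*S))
(A(78) + 7179) - 27525 = ((½)*(-76 + 78)/78 + 7179) - 27525 = ((½)*(1/78)*2 + 7179) - 27525 = (1/78 + 7179) - 27525 = 559963/78 - 27525 = -1586987/78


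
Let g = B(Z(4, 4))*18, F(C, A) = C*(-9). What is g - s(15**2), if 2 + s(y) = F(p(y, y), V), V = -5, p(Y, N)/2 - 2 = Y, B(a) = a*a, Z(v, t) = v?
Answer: 4376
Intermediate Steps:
B(a) = a**2
p(Y, N) = 4 + 2*Y
F(C, A) = -9*C
s(y) = -38 - 18*y (s(y) = -2 - 9*(4 + 2*y) = -2 + (-36 - 18*y) = -38 - 18*y)
g = 288 (g = 4**2*18 = 16*18 = 288)
g - s(15**2) = 288 - (-38 - 18*15**2) = 288 - (-38 - 18*225) = 288 - (-38 - 4050) = 288 - 1*(-4088) = 288 + 4088 = 4376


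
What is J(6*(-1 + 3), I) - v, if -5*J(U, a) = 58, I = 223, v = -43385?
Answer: 216867/5 ≈ 43373.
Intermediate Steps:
J(U, a) = -58/5 (J(U, a) = -⅕*58 = -58/5)
J(6*(-1 + 3), I) - v = -58/5 - 1*(-43385) = -58/5 + 43385 = 216867/5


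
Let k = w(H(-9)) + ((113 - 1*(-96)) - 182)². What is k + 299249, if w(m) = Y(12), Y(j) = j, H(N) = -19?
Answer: 299990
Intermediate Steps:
w(m) = 12
k = 741 (k = 12 + ((113 - 1*(-96)) - 182)² = 12 + ((113 + 96) - 182)² = 12 + (209 - 182)² = 12 + 27² = 12 + 729 = 741)
k + 299249 = 741 + 299249 = 299990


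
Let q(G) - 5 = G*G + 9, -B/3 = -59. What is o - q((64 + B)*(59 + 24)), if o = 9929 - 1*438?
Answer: -400110532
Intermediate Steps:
B = 177 (B = -3*(-59) = 177)
o = 9491 (o = 9929 - 438 = 9491)
q(G) = 14 + G² (q(G) = 5 + (G*G + 9) = 5 + (G² + 9) = 5 + (9 + G²) = 14 + G²)
o - q((64 + B)*(59 + 24)) = 9491 - (14 + ((64 + 177)*(59 + 24))²) = 9491 - (14 + (241*83)²) = 9491 - (14 + 20003²) = 9491 - (14 + 400120009) = 9491 - 1*400120023 = 9491 - 400120023 = -400110532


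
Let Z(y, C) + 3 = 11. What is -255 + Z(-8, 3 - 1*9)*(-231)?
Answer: -2103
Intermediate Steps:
Z(y, C) = 8 (Z(y, C) = -3 + 11 = 8)
-255 + Z(-8, 3 - 1*9)*(-231) = -255 + 8*(-231) = -255 - 1848 = -2103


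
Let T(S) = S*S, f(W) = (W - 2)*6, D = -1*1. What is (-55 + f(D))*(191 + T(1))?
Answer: -14016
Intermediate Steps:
D = -1
f(W) = -12 + 6*W (f(W) = (-2 + W)*6 = -12 + 6*W)
T(S) = S²
(-55 + f(D))*(191 + T(1)) = (-55 + (-12 + 6*(-1)))*(191 + 1²) = (-55 + (-12 - 6))*(191 + 1) = (-55 - 18)*192 = -73*192 = -14016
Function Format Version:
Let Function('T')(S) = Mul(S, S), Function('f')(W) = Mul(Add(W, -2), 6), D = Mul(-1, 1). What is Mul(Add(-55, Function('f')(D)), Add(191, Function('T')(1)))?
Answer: -14016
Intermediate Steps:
D = -1
Function('f')(W) = Add(-12, Mul(6, W)) (Function('f')(W) = Mul(Add(-2, W), 6) = Add(-12, Mul(6, W)))
Function('T')(S) = Pow(S, 2)
Mul(Add(-55, Function('f')(D)), Add(191, Function('T')(1))) = Mul(Add(-55, Add(-12, Mul(6, -1))), Add(191, Pow(1, 2))) = Mul(Add(-55, Add(-12, -6)), Add(191, 1)) = Mul(Add(-55, -18), 192) = Mul(-73, 192) = -14016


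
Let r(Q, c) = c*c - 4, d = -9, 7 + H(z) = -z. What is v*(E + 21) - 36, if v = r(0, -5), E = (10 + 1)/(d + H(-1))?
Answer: 1948/5 ≈ 389.60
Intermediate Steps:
H(z) = -7 - z
E = -11/15 (E = (10 + 1)/(-9 + (-7 - 1*(-1))) = 11/(-9 + (-7 + 1)) = 11/(-9 - 6) = 11/(-15) = 11*(-1/15) = -11/15 ≈ -0.73333)
r(Q, c) = -4 + c² (r(Q, c) = c² - 4 = -4 + c²)
v = 21 (v = -4 + (-5)² = -4 + 25 = 21)
v*(E + 21) - 36 = 21*(-11/15 + 21) - 36 = 21*(304/15) - 36 = 2128/5 - 36 = 1948/5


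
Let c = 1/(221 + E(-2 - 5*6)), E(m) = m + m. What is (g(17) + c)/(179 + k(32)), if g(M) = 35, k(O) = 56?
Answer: 5496/36895 ≈ 0.14896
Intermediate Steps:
E(m) = 2*m
c = 1/157 (c = 1/(221 + 2*(-2 - 5*6)) = 1/(221 + 2*(-2 - 30)) = 1/(221 + 2*(-32)) = 1/(221 - 64) = 1/157 ≈ 0.0063694)
(g(17) + c)/(179 + k(32)) = (35 + 1/157)/(179 + 56) = (5496/157)/235 = (5496/157)*(1/235) = 5496/36895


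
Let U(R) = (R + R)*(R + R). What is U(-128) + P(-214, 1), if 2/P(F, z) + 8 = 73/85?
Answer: 39780182/607 ≈ 65536.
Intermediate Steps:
P(F, z) = -170/607 (P(F, z) = 2/(-8 + 73/85) = 2/(-607/85) = 2*(-85/607) = -170/607)
U(R) = 4*R**2 (U(R) = (2*R)*(2*R) = 4*R**2)
U(-128) + P(-214, 1) = 4*(-128)**2 - 170/607 = 4*16384 - 170/607 = 65536 - 170/607 = 39780182/607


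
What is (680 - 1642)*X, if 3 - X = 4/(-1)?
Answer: -6734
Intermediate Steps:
X = 7 (X = 3 - 4/(-1) = 3 - 4*(-1) = 3 - 1*(-4) = 3 + 4 = 7)
(680 - 1642)*X = (680 - 1642)*7 = -962*7 = -6734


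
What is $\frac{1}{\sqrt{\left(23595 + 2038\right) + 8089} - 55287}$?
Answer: $- \frac{55287}{3056618647} - \frac{\sqrt{33722}}{3056618647} \approx -1.8148 \cdot 10^{-5}$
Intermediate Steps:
$\frac{1}{\sqrt{\left(23595 + 2038\right) + 8089} - 55287} = \frac{1}{\sqrt{25633 + 8089} - 55287} = \frac{1}{\sqrt{33722} - 55287} = \frac{1}{-55287 + \sqrt{33722}}$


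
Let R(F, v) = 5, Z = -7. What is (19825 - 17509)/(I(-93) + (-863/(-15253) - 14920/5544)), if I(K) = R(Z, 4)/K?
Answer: -108415334412/125847083 ≈ -861.48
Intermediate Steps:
I(K) = 5/K
(19825 - 17509)/(I(-93) + (-863/(-15253) - 14920/5544)) = (19825 - 17509)/(5/(-93) + (-863/(-15253) - 14920/5544)) = 2316/(5*(-1/93) + (-863*(-1/15253) - 14920*1/5544)) = 2316/(-5/93 + (863/15253 - 1865/693)) = 2316/(-5/93 - 3978398/1510047) = 2316/(-125847083/46811457) = 2316*(-46811457/125847083) = -108415334412/125847083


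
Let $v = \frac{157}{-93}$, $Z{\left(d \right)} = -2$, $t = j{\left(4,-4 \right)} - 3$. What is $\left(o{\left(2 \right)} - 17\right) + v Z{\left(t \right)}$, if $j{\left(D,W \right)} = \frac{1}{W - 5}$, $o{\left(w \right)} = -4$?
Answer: $- \frac{1639}{93} \approx -17.624$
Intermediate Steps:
$j{\left(D,W \right)} = \frac{1}{-5 + W}$
$t = - \frac{28}{9}$ ($t = \frac{1}{-5 - 4} - 3 = \frac{1}{-9} - 3 = - \frac{1}{9} - 3 = - \frac{28}{9} \approx -3.1111$)
$v = - \frac{157}{93}$ ($v = 157 \left(- \frac{1}{93}\right) = - \frac{157}{93} \approx -1.6882$)
$\left(o{\left(2 \right)} - 17\right) + v Z{\left(t \right)} = \left(-4 - 17\right) - - \frac{314}{93} = -21 + \frac{314}{93} = - \frac{1639}{93}$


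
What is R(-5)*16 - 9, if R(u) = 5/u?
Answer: -25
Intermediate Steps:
R(-5)*16 - 9 = (5/(-5))*16 - 9 = (5*(-⅕))*16 - 9 = -1*16 - 9 = -16 - 9 = -25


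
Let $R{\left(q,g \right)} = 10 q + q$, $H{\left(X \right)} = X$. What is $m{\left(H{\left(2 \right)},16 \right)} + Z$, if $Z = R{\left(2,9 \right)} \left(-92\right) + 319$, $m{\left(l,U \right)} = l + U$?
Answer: $-1687$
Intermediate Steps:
$R{\left(q,g \right)} = 11 q$
$m{\left(l,U \right)} = U + l$
$Z = -1705$ ($Z = 11 \cdot 2 \left(-92\right) + 319 = 22 \left(-92\right) + 319 = -2024 + 319 = -1705$)
$m{\left(H{\left(2 \right)},16 \right)} + Z = \left(16 + 2\right) - 1705 = 18 - 1705 = -1687$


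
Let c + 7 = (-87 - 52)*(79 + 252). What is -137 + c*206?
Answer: -9479433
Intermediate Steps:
c = -46016 (c = -7 + (-87 - 52)*(79 + 252) = -7 - 139*331 = -7 - 46009 = -46016)
-137 + c*206 = -137 - 46016*206 = -137 - 9479296 = -9479433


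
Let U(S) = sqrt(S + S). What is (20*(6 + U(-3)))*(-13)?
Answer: -1560 - 260*I*sqrt(6) ≈ -1560.0 - 636.87*I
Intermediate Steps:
U(S) = sqrt(2)*sqrt(S) (U(S) = sqrt(2*S) = sqrt(2)*sqrt(S))
(20*(6 + U(-3)))*(-13) = (20*(6 + sqrt(2)*sqrt(-3)))*(-13) = (20*(6 + sqrt(2)*(I*sqrt(3))))*(-13) = (20*(6 + I*sqrt(6)))*(-13) = (120 + 20*I*sqrt(6))*(-13) = -1560 - 260*I*sqrt(6)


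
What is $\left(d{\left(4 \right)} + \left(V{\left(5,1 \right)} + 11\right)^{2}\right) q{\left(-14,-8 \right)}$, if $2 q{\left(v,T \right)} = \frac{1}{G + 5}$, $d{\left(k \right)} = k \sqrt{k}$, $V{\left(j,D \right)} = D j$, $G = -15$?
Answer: $- \frac{66}{5} \approx -13.2$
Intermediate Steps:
$d{\left(k \right)} = k^{\frac{3}{2}}$
$q{\left(v,T \right)} = - \frac{1}{20}$ ($q{\left(v,T \right)} = \frac{1}{2 \left(-15 + 5\right)} = \frac{1}{2 \left(-10\right)} = \frac{1}{2} \left(- \frac{1}{10}\right) = - \frac{1}{20}$)
$\left(d{\left(4 \right)} + \left(V{\left(5,1 \right)} + 11\right)^{2}\right) q{\left(-14,-8 \right)} = \left(4^{\frac{3}{2}} + \left(1 \cdot 5 + 11\right)^{2}\right) \left(- \frac{1}{20}\right) = \left(8 + \left(5 + 11\right)^{2}\right) \left(- \frac{1}{20}\right) = \left(8 + 16^{2}\right) \left(- \frac{1}{20}\right) = \left(8 + 256\right) \left(- \frac{1}{20}\right) = 264 \left(- \frac{1}{20}\right) = - \frac{66}{5}$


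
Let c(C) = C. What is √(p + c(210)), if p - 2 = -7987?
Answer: 5*I*√311 ≈ 88.176*I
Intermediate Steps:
p = -7985 (p = 2 - 7987 = -7985)
√(p + c(210)) = √(-7985 + 210) = √(-7775) = 5*I*√311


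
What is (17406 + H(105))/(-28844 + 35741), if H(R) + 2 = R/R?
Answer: 17405/6897 ≈ 2.5236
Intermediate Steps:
H(R) = -1 (H(R) = -2 + R/R = -2 + 1 = -1)
(17406 + H(105))/(-28844 + 35741) = (17406 - 1)/(-28844 + 35741) = 17405/6897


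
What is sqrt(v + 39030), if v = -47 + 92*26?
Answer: 5*sqrt(1655) ≈ 203.41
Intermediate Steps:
v = 2345 (v = -47 + 2392 = 2345)
sqrt(v + 39030) = sqrt(2345 + 39030) = sqrt(41375) = 5*sqrt(1655)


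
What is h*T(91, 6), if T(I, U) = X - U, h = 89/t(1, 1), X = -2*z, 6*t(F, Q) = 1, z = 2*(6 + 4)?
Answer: -24564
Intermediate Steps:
z = 20 (z = 2*10 = 20)
t(F, Q) = ⅙ (t(F, Q) = (⅙)*1 = ⅙)
X = -40 (X = -2*20 = -40)
h = 534 (h = 89/(⅙) = 89*6 = 534)
T(I, U) = -40 - U
h*T(91, 6) = 534*(-40 - 1*6) = 534*(-40 - 6) = 534*(-46) = -24564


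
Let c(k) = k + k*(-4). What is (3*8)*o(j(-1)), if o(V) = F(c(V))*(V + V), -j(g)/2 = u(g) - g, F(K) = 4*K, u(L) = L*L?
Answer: -9216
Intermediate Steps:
u(L) = L²
c(k) = -3*k (c(k) = k - 4*k = -3*k)
j(g) = -2*g² + 2*g (j(g) = -2*(g² - g) = -2*g² + 2*g)
o(V) = -24*V² (o(V) = (4*(-3*V))*(V + V) = (-12*V)*(2*V) = -24*V²)
(3*8)*o(j(-1)) = (3*8)*(-24*4*(1 - 1*(-1))²) = 24*(-24*4*(1 + 1)²) = 24*(-24*(2*(-1)*2)²) = 24*(-24*(-4)²) = 24*(-24*16) = 24*(-384) = -9216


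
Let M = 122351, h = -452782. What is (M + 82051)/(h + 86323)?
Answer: -68134/122153 ≈ -0.55778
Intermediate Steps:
(M + 82051)/(h + 86323) = (122351 + 82051)/(-452782 + 86323) = 204402/(-366459) = 204402*(-1/366459) = -68134/122153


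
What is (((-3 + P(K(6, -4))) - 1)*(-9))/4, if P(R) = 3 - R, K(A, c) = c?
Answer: -27/4 ≈ -6.7500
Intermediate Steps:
(((-3 + P(K(6, -4))) - 1)*(-9))/4 = (((-3 + (3 - 1*(-4))) - 1)*(-9))/4 = (((-3 + (3 + 4)) - 1)*(-9))*(1/4) = (((-3 + 7) - 1)*(-9))*(1/4) = ((4 - 1)*(-9))*(1/4) = (3*(-9))*(1/4) = -27*1/4 = -27/4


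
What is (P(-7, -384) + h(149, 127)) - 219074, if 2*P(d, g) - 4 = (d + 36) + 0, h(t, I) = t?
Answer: -437817/2 ≈ -2.1891e+5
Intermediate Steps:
P(d, g) = 20 + d/2 (P(d, g) = 2 + ((d + 36) + 0)/2 = 2 + ((36 + d) + 0)/2 = 2 + (36 + d)/2 = 2 + (18 + d/2) = 20 + d/2)
(P(-7, -384) + h(149, 127)) - 219074 = ((20 + (1/2)*(-7)) + 149) - 219074 = ((20 - 7/2) + 149) - 219074 = (33/2 + 149) - 219074 = 331/2 - 219074 = -437817/2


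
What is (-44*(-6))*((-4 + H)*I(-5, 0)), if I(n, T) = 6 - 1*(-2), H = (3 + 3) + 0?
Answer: 4224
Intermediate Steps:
H = 6 (H = 6 + 0 = 6)
I(n, T) = 8 (I(n, T) = 6 + 2 = 8)
(-44*(-6))*((-4 + H)*I(-5, 0)) = (-44*(-6))*((-4 + 6)*8) = 264*(2*8) = 264*16 = 4224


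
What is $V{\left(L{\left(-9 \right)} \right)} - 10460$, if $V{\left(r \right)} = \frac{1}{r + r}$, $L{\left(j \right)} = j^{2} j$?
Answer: $- \frac{15250681}{1458} \approx -10460.0$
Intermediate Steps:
$L{\left(j \right)} = j^{3}$
$V{\left(r \right)} = \frac{1}{2 r}$
$V{\left(L{\left(-9 \right)} \right)} - 10460 = \frac{1}{2 \left(-9\right)^{3}} - 10460 = \frac{1}{2 \left(-729\right)} - 10460 = \frac{1}{2} \left(- \frac{1}{729}\right) - 10460 = - \frac{1}{1458} - 10460 = - \frac{15250681}{1458}$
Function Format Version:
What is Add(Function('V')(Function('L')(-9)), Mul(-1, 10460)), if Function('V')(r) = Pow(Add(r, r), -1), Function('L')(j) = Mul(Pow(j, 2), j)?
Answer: Rational(-15250681, 1458) ≈ -10460.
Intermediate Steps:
Function('L')(j) = Pow(j, 3)
Function('V')(r) = Mul(Rational(1, 2), Pow(r, -1)) (Function('V')(r) = Pow(Mul(2, r), -1) = Mul(Rational(1, 2), Pow(r, -1)))
Add(Function('V')(Function('L')(-9)), Mul(-1, 10460)) = Add(Mul(Rational(1, 2), Pow(Pow(-9, 3), -1)), Mul(-1, 10460)) = Add(Mul(Rational(1, 2), Pow(-729, -1)), -10460) = Add(Mul(Rational(1, 2), Rational(-1, 729)), -10460) = Add(Rational(-1, 1458), -10460) = Rational(-15250681, 1458)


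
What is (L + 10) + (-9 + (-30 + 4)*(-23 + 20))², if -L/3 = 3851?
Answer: -6782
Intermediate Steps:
L = -11553 (L = -3*3851 = -11553)
(L + 10) + (-9 + (-30 + 4)*(-23 + 20))² = (-11553 + 10) + (-9 + (-30 + 4)*(-23 + 20))² = -11543 + (-9 - 26*(-3))² = -11543 + (-9 + 78)² = -11543 + 69² = -11543 + 4761 = -6782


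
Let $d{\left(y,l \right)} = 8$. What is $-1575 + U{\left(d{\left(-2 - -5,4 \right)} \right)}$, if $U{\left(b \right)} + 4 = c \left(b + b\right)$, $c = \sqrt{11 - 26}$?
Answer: $-1579 + 16 i \sqrt{15} \approx -1579.0 + 61.968 i$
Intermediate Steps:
$c = i \sqrt{15}$ ($c = \sqrt{-15} = i \sqrt{15} \approx 3.873 i$)
$U{\left(b \right)} = -4 + 2 i b \sqrt{15}$ ($U{\left(b \right)} = -4 + i \sqrt{15} \left(b + b\right) = -4 + i \sqrt{15} \cdot 2 b = -4 + 2 i b \sqrt{15}$)
$-1575 + U{\left(d{\left(-2 - -5,4 \right)} \right)} = -1575 - \left(4 - 2 i 8 \sqrt{15}\right) = -1575 - \left(4 - 16 i \sqrt{15}\right) = -1579 + 16 i \sqrt{15}$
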